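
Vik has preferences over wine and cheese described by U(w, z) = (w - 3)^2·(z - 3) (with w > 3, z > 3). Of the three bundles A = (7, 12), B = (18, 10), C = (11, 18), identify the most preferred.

Evaluate utility at each bundle:
U(A) = 144.
U(B) = 1575.
U(C) = 960.
Highest utility is B, so B ≻ C ≻ A.

Bundle B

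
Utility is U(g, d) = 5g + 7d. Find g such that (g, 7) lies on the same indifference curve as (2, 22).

g = 23

U(2, 22) = 164.
Set U(g, 7) = 164 and solve.
5g + 7·7 = 164 ⇒ 5g = 115 ⇒ g = 23.
Check: U(23, 7) = 164.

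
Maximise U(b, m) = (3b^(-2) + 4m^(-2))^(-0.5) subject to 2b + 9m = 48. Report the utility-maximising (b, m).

For CES with ρ = -2, MRS = (3/4)·(m/b)^3.
Tangency: set MRS = p_b/p_m = 2/9.
So (m/b)^3 = 8/27; taking the cube root, m/b = 2/3, i.e. m = (2/3)·b.
Substitute into the budget 2·b + 9·m = 48: 8·b = 48, so b* = 6 and m* = (2/3)·6 = 4.

b* = 6, m* = 4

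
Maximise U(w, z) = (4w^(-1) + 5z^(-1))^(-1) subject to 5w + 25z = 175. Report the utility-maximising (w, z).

For CES with ρ = -1, MRS = (4/5)·(z/w)^2.
Tangency: set MRS = p_w/p_z = 5/25 = 0.2.
So (z/w)^2 = 0.25; taking the square root, z/w = 0.5, i.e. z = 0.5·w.
Substitute into the budget 5·w + 25·z = 175: 17.5·w = 175, so w* = 10 and z* = 0.5·10 = 5.

w* = 10, z* = 5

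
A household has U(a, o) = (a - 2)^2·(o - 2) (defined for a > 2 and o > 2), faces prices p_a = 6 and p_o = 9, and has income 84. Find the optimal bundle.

MU_a = 2·(a−2)·(o−2), MU_o = (a−2)^2.
MRS = (2/1)·(o−2)/(a−2).
Tangency: set MRS = p_a/p_o = 6/9 = 2/3.
So (2/1)·(o − 2)/(a − 2) = 2/3, i.e. (o − 2) = (1/3)·(a − 2).
Rewrite the budget in excess-of-subsistence terms: 6·(a − 2) + 9·(o − 2) = 84 − 6·2 − 9·2 = 54.
Substituting, 9·(a − 2) = 54, so a − 2 = 6 and a* = 8.
Then o − 2 = (1/3)·6 = 2, so o* = 4.

a* = 8, o* = 4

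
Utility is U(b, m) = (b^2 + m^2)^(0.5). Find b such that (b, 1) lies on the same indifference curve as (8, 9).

U depends on (b, m) only through S = b^2 + m^2, so equal utility means equal S. At (8, 9): S = 145.
With m = 1: 1^2 = 1, so b^2 = 145 − 1 = 144.
Hence b = √144 = 12.
Check: U(12, 1) = 12.0416.

b = 12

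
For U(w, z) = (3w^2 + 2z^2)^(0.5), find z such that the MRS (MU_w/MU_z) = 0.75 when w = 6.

For CES with ρ = 2, MRS = (3/2)·(z/w)^(-1).
Setting (3/2)·(z/6)^(-1) = 0.75 gives (z/6)^(-1) = 0.5, so z/6 = 2 and z = 12.

z = 12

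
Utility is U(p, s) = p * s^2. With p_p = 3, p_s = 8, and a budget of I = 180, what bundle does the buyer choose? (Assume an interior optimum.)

MU_p = s^2 and MU_s = 2·p·s.
MRS = MU_p/MU_s = (1/2)·s/p.
Tangency: set MRS = p_p/p_s = 3/8 = 0.375.
So (1/2)·s/p = 0.375, i.e. s = 0.75·p.
Substitute into the budget 3·p + 8·s = 180: 9·p = 180, so p* = 20.
Then s* = 0.75·20 = 15.

p* = 20, s* = 15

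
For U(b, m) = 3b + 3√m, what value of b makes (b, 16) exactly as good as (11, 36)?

U(11, 36) = 51.
Set U(b, 16) = 51 and solve.
With m = 16: √16 = 4, so 3b = 51 − 3·4 = 39 and b = 13.
Check: U(13, 16) = 51.

b = 13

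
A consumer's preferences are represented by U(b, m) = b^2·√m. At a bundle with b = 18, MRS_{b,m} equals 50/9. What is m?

m = 25

MU_b = 2·b·√m and MU_m = 0.5·b^2·m^(-0.5).
MRS = MU_b/MU_m = (4)·m/b.
Substitute b = 18: MRS = m/4.5. Setting m/4.5 = 50/9 gives m = (50/9)·4.5 = 25.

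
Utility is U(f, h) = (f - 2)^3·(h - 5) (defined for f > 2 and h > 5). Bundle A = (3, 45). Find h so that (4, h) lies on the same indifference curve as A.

U(3, 45) = 40.
Set U(4, h) = 40 and solve.
With f = 4: (4 − 2)^3 = 8, so (h − 5) = 40/8 = 5.
So h = 5 + 5 = 10.
Check: U(4, 10) = 40.

h = 10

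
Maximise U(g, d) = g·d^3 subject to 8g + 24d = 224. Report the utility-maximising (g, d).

g* = 7, d* = 7

MU_g = d^3 and MU_d = 3·g·d^2.
MRS = MU_g/MU_d = (1/3)·d/g.
Tangency: set MRS = p_g/p_d = 8/24 = 1/3.
So (1/3)·d/g = 1/3, i.e. d = g.
Substitute into the budget 8·g + 24·d = 224: 32·g = 224, so g* = 7.
Then d* = 7.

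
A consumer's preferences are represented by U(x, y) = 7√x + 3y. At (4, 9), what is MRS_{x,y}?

MU_x = 7/(2√x), MU_y = 3.
MRS = 7/(2√x) ÷ 3.
At (4, 9): MRS = 7/12.
So at (4, 9) the consumer would give up 7/12 units of y for one more unit of x.

MRS = 7/12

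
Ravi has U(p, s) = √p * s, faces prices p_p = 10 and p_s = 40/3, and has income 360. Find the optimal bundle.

p* = 12, s* = 18

MU_p = 0.5·p^(-0.5)·s and MU_s = √p.
MRS = MU_p/MU_s = (0.5)·s/p.
Tangency: set MRS = p_p/p_s = 10/(40/3) = 0.75.
So (0.5)·s/p = 0.75, i.e. s = 1.5·p.
Substitute into the budget 10·p + (40/3)·s = 360: 30·p = 360, so p* = 12.
Then s* = 1.5·12 = 18.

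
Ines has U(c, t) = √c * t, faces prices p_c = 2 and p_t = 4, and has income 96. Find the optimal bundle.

MU_c = 0.5·c^(-0.5)·t and MU_t = √c.
MRS = MU_c/MU_t = (0.5)·t/c.
Tangency: set MRS = p_c/p_t = 2/4 = 0.5.
So (0.5)·t/c = 0.5, i.e. t = c.
Substitute into the budget 2·c + 4·t = 96: 6·c = 96, so c* = 16.
Then t* = 16.

c* = 16, t* = 16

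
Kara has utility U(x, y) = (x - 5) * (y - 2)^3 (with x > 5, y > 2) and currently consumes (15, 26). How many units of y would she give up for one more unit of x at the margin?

MRS = 0.8

MU_x = (y−2)^3, MU_y = 3·(x−5)·(y−2)^2.
MRS = (1/3)·(y−2)/(x−5).
At (15, 26): MRS = 0.8.
The indifference curve has slope −0.8 at this bundle.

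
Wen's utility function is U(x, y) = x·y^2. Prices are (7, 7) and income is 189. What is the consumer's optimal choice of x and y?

x* = 9, y* = 18

MU_x = y^2 and MU_y = 2·x·y.
MRS = MU_x/MU_y = (1/2)·y/x.
Tangency: set MRS = p_x/p_y = 7/7 = 1.
So (1/2)·y/x = 1, i.e. y = 2·x.
Substitute into the budget 7·x + 7·y = 189: 21·x = 189, so x* = 9.
Then y* = 2·9 = 18.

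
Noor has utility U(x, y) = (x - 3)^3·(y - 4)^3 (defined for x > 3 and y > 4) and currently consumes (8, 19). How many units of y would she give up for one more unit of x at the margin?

MRS = 3

MU_x = 3·(x−3)^2·(y−4)^3, MU_y = 3·(x−3)^3·(y−4)^2.
MRS = (y−4)/(x−3).
At (8, 19): MRS = 3.
The indifference curve has slope −3 at this bundle.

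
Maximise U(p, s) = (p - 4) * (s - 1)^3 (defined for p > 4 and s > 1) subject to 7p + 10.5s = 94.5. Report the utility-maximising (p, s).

MU_p = (s−1)^3, MU_s = 3·(p−4)·(s−1)^2.
MRS = (1/3)·(s−1)/(p−4).
Tangency: set MRS = p_p/p_s = 7/10.5 = 2/3.
So (1/3)·(s − 1)/(p − 4) = 2/3, i.e. (s − 1) = 2·(p − 4).
Rewrite the budget in excess-of-subsistence terms: 7·(p − 4) + 10.5·(s − 1) = 94.5 − 7·4 − 10.5·1 = 56.
Substituting, 28·(p − 4) = 56, so p − 4 = 2 and p* = 6.
Then s − 1 = 2·2 = 4, so s* = 5.

p* = 6, s* = 5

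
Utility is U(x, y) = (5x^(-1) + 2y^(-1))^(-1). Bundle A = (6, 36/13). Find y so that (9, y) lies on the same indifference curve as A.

U depends on (x, y) only through S = 5x^(-1) + 2y^(-1), so equal utility means equal S. At (6, 36/13): S = 14/9.
With x = 9: 5·9^(-1) = 5/9, so 2y^(-1) = 14/9 − 5/9 = 1, i.e. y^(-1) = 0.5.
Hence y = 1/0.5 = 2.
Check: U(9, 2) = 0.6429.

y = 2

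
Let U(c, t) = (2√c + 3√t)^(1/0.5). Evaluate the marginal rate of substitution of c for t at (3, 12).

For CES with ρ = 0.5, MRS = (2/3)·√(t/c).
At (3, 12): MRS = 4/3.
So at (3, 12) the consumer would give up 4/3 units of t for one more unit of c.

MRS = 4/3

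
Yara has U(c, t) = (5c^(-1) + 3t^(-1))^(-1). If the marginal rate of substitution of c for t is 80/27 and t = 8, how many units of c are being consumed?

For CES with ρ = -1, MRS = (5/3)·(t/c)^2.
Setting (5/3)·(8/c)^2 = 80/27 gives (8/c)^2 = 16/9, so 8/c = 4/3 and c = 6.

c = 6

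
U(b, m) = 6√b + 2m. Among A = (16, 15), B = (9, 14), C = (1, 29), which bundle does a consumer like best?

Bundle C

Evaluate utility at each bundle:
U(A) = 54.000.
U(B) = 46.000.
U(C) = 64.000.
Highest utility is C, so C ≻ A ≻ B.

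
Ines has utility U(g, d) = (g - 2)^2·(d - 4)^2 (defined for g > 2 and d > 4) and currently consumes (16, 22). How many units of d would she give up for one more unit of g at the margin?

MRS = 9/7

MU_g = 2·(g−2)·(d−4)^2, MU_d = 2·(g−2)^2·(d−4).
MRS = (d−4)/(g−2).
At (16, 22): MRS = 9/7.
The indifference curve has slope −9/7 at this bundle.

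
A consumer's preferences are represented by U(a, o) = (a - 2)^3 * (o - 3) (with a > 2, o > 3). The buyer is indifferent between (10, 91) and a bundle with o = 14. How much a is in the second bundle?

a = 18

U(10, 91) = 45056.
Set U(a, 14) = 45056 and solve.
With o = 14: (14 − 3) = 11, so (a − 2)^3 = 45056/11 = 4096.
Taking the cube root (with a > 2): a − 2 = 16, so a = 18.
Check: U(18, 14) = 45056.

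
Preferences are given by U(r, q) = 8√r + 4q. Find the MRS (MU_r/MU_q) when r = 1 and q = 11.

MRS = 1

MU_r = 8/(2√r), MU_q = 4.
MRS = 8/(2√r) ÷ 4.
At (1, 11): MRS = 1.
That is, one extra unit of r is worth 1 units of q at the margin.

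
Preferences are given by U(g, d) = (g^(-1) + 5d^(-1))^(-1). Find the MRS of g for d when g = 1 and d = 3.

MRS = 1.8

For CES with ρ = -1, MRS = (1/5)·(d/g)^2.
At (1, 3): MRS = 1.8.
The indifference curve has slope −1.8 at this bundle.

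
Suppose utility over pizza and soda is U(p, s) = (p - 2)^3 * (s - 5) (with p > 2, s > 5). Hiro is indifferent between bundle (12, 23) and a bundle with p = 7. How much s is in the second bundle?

U(12, 23) = 18000.
Set U(7, s) = 18000 and solve.
With p = 7: (7 − 2)^3 = 125, so (s − 5) = 18000/125 = 144.
So s = 5 + 144 = 149.
Check: U(7, 149) = 18000.

s = 149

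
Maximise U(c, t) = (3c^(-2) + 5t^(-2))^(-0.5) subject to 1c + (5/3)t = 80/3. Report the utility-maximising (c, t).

For CES with ρ = -2, MRS = (3/5)·(t/c)^3.
Tangency: set MRS = p_c/p_t = 1/(5/3) = 0.6.
So (t/c)^3 = 1; taking the cube root, t/c = 1, i.e. t = c.
Substitute into the budget 1·c + (5/3)·t = 80/3: (8/3)·c = 80/3, so c* = 10 and t* = 10.

c* = 10, t* = 10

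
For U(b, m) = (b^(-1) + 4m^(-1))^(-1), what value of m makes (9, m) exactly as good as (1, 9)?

U depends on (b, m) only through S = b^(-1) + 4m^(-1), so equal utility means equal S. At (1, 9): S = 13/9.
With b = 9: 9^(-1) = 1/9, so 4m^(-1) = 13/9 − 1/9 = 4/3, i.e. m^(-1) = 1/3.
Hence m = 1/(1/3) = 3.
Check: U(9, 3) = 0.6923.

m = 3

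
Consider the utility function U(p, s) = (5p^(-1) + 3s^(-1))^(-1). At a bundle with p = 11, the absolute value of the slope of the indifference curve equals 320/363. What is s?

s = 8

For CES with ρ = -1, MRS = (5/3)·(s/p)^2.
Setting (5/3)·(s/11)^2 = 320/363 gives (s/11)^2 = 64/121, so s/11 = 8/11 and s = 8.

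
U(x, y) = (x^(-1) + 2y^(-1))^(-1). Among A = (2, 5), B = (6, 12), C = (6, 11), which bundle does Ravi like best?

Bundle B

Evaluate utility at each bundle:
U(A) = 1.111.
U(B) = 3.000.
U(C) = 2.870.
Highest utility is B, so B ≻ C ≻ A.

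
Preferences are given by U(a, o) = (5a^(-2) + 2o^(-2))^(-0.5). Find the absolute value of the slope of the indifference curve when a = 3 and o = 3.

MRS = 2.5

For CES with ρ = -2, MRS = (5/2)·(o/a)^3.
At (3, 3): MRS = 2.5.
That is, one extra unit of a is worth 2.5 units of o at the margin.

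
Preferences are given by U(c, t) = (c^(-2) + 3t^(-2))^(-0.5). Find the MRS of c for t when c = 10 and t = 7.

For CES with ρ = -2, MRS = (1/3)·(t/c)^3.
At (10, 7): MRS = 343/3000.
The indifference curve has slope −343/3000 at this bundle.

MRS = 343/3000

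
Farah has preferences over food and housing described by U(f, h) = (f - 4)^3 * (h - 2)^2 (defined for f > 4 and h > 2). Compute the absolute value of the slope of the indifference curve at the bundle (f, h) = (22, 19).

MU_f = 3·(f−4)^2·(h−2)^2, MU_h = 2·(f−4)^3·(h−2).
MRS = (3/2)·(h−2)/(f−4).
At (22, 19): MRS = 17/12.
That is, one extra unit of f is worth 17/12 units of h at the margin.

MRS = 17/12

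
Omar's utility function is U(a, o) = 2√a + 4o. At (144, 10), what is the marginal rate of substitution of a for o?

MU_a = 2/(2√a), MU_o = 4.
MRS = 2/(2√a) ÷ 4.
At (144, 10): MRS = 1/48.
That is, one extra unit of a is worth 1/48 units of o at the margin.

MRS = 1/48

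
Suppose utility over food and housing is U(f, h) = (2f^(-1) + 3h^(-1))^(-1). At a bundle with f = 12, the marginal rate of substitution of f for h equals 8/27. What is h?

For CES with ρ = -1, MRS = (2/3)·(h/f)^2.
Setting (2/3)·(h/12)^2 = 8/27 gives (h/12)^2 = 4/9, so h/12 = 2/3 and h = 8.

h = 8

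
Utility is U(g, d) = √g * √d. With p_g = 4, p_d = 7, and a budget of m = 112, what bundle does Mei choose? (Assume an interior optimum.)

MU_g = 0.5·g^(-0.5)·√d and MU_d = 0.5·√g·d^(-0.5).
MRS = MU_g/MU_d = d/g.
Tangency: set MRS = p_g/p_d = 4/7.
So d/g = 4/7, i.e. d = (4/7)·g.
Substitute into the budget 4·g + 7·d = 112: 8·g = 112, so g* = 14.
Then d* = (4/7)·14 = 8.

g* = 14, d* = 8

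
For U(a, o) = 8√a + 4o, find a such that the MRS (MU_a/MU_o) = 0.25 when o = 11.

a = 16

MU_a = 8/(2√a), MU_o = 4.
MRS = 8/(2√a) ÷ 4.
MRS depends only on a: 1/√a = 0.25 ⇒ √a = 1/0.25 = 4 ⇒ a = 16.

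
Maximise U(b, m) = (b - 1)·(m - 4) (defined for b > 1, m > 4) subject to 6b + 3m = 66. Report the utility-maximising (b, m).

MU_b = (m−4), MU_m = (b−1).
MRS = (m−4)/(b−1).
Tangency: set MRS = p_b/p_m = 6/3 = 2.
So (m − 4)/(b − 1) = 2, i.e. (m − 4) = 2·(b − 1).
Rewrite the budget in excess-of-subsistence terms: 6·(b − 1) + 3·(m − 4) = 66 − 6·1 − 3·4 = 48.
Substituting, 12·(b − 1) = 48, so b − 1 = 4 and b* = 5.
Then m − 4 = 2·4 = 8, so m* = 12.

b* = 5, m* = 12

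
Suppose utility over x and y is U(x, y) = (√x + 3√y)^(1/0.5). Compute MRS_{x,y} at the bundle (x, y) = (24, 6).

For CES with ρ = 0.5, MRS = (1/3)·√(y/x).
At (24, 6): MRS = 1/6.
So at (24, 6) the consumer would give up 1/6 units of y for one more unit of x.

MRS = 1/6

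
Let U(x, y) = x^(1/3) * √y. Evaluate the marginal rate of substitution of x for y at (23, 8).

MU_x = 1/3·x^(-2/3)·√y and MU_y = 0.5·x^(1/3)·y^(-0.5).
MRS = MU_x/MU_y = (2/3)·y/x.
At (23, 8): MRS = 16/69.
So at (23, 8) the consumer would give up 16/69 units of y for one more unit of x.

MRS = 16/69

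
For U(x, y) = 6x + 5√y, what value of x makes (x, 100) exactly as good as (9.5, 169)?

U(9.5, 169) = 122.
Set U(x, 100) = 122 and solve.
With y = 100: √100 = 10, so 6x = 122 − 5·10 = 72 and x = 12.
Check: U(12, 100) = 122.

x = 12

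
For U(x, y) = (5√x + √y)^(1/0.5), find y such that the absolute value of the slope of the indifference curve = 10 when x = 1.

y = 4

For CES with ρ = 0.5, MRS = (5/1)·√(y/x).
Setting (5/1)·√(y/1) = 10 gives √(y/1) = 2, so y/1 = 4 and y = 4.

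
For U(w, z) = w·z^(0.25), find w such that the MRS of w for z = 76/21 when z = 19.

w = 21

MU_w = z^(0.25) and MU_z = 0.25·w·z^(-0.75).
MRS = MU_w/MU_z = (4)·z/w.
Substitute z = 19: MRS = 76/w. Setting 76/w = 76/21 gives w = 76/(76/21) = 21.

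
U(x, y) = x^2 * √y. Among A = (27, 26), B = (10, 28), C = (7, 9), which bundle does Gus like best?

Bundle A

Evaluate utility at each bundle:
U(A) = 3717.185.
U(B) = 529.150.
U(C) = 147.000.
Highest utility is A, so A ≻ B ≻ C.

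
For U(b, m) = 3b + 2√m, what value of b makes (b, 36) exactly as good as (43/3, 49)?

b = 15

U(43/3, 49) = 57.
Set U(b, 36) = 57 and solve.
With m = 36: √36 = 6, so 3b = 57 − 2·6 = 45 and b = 15.
Check: U(15, 36) = 57.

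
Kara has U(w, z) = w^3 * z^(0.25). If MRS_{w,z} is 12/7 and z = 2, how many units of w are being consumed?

MU_w = 3·w^2·z^(0.25) and MU_z = 0.25·w^3·z^(-0.75).
MRS = MU_w/MU_z = (12)·z/w.
Substitute z = 2: MRS = 24/w. Setting 24/w = 12/7 gives w = 24/(12/7) = 14.

w = 14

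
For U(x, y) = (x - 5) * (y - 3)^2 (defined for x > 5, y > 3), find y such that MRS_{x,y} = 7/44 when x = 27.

y = 10

MU_x = (y−3)^2, MU_y = 2·(x−5)·(y−3).
MRS = (1/2)·(y−3)/(x−5).
Substitute x = 27: MRS = (y − 3)/44. Setting this equal to 7/44 gives y − 3 = (7/44)·44 = 7, so y = 10.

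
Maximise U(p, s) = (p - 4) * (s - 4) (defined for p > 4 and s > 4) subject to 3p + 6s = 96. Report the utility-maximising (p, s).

p* = 14, s* = 9

MU_p = (s−4), MU_s = (p−4).
MRS = (s−4)/(p−4).
Tangency: set MRS = p_p/p_s = 3/6 = 0.5.
So (s − 4)/(p − 4) = 0.5, i.e. (s − 4) = 0.5·(p − 4).
Rewrite the budget in excess-of-subsistence terms: 3·(p − 4) + 6·(s − 4) = 96 − 3·4 − 6·4 = 60.
Substituting, 6·(p − 4) = 60, so p − 4 = 10 and p* = 14.
Then s − 4 = 0.5·10 = 5, so s* = 9.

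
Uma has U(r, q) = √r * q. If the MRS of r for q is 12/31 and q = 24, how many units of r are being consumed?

r = 31

MU_r = 0.5·r^(-0.5)·q and MU_q = √r.
MRS = MU_r/MU_q = (0.5)·q/r.
Substitute q = 24: MRS = 12/r. Setting 12/r = 12/31 gives r = 12/(12/31) = 31.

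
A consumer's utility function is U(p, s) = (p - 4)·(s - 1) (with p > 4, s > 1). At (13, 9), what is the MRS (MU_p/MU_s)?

MRS = 8/9

MU_p = (s−1), MU_s = (p−4).
MRS = (s−1)/(p−4).
At (13, 9): MRS = 8/9.
The indifference curve has slope −8/9 at this bundle.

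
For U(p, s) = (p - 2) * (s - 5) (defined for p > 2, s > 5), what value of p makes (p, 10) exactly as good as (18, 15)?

U(18, 15) = 160.
Set U(p, 10) = 160 and solve.
With s = 10: (10 − 5) = 5, so (p − 2) = 160/5 = 32.
So p = 2 + 32 = 34.
Check: U(34, 10) = 160.

p = 34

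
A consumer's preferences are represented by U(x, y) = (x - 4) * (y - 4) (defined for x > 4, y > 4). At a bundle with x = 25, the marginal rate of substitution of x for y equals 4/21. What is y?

MU_x = (y−4), MU_y = (x−4).
MRS = (y−4)/(x−4).
Substitute x = 25: MRS = (y − 4)/21. Setting this equal to 4/21 gives y − 4 = (4/21)·21 = 4, so y = 8.

y = 8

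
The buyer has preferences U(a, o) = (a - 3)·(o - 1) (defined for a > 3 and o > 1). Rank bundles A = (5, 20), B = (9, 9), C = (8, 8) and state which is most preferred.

Bundle B

Evaluate utility at each bundle:
U(A) = 38.
U(B) = 48.
U(C) = 35.
Highest utility is B, so B ≻ A ≻ C.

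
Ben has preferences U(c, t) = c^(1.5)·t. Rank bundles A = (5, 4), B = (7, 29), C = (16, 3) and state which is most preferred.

Evaluate utility at each bundle:
U(A) = 44.721.
U(B) = 537.088.
U(C) = 192.000.
Highest utility is B, so B ≻ C ≻ A.

Bundle B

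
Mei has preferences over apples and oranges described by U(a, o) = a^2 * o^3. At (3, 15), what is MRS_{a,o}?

MRS = 10/3

MU_a = 2·a·o^3 and MU_o = 3·a^2·o^2.
MRS = MU_a/MU_o = (2/3)·o/a.
At (3, 15): MRS = 10/3.
The indifference curve has slope −10/3 at this bundle.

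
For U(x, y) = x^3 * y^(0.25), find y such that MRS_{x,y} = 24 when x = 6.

MU_x = 3·x^2·y^(0.25) and MU_y = 0.25·x^3·y^(-0.75).
MRS = MU_x/MU_y = (12)·y/x.
Substitute x = 6: MRS = y/0.5. Setting y/0.5 = 24 gives y = 24·0.5 = 12.

y = 12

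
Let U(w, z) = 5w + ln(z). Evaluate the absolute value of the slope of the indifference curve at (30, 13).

MU_w = 5, MU_z = 1/z.
MRS = 5 ÷ (1/z).
At (30, 13): MRS = 65.
So at (30, 13) the consumer would give up 65 units of z for one more unit of w.

MRS = 65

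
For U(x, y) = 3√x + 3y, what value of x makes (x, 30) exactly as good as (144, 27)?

x = 81

U(144, 27) = 117.
Set U(x, 30) = 117 and solve.
With y = 30: 3√x = 117 − 3·30 = 27, so √x = 9 and x = 81.
Check: U(81, 30) = 117.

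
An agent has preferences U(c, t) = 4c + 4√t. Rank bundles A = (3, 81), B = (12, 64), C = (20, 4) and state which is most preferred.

Bundle C

Evaluate utility at each bundle:
U(A) = 48.000.
U(B) = 80.000.
U(C) = 88.000.
Highest utility is C, so C ≻ B ≻ A.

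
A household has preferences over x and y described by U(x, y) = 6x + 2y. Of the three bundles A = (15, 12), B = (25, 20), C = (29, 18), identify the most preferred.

Evaluate utility at each bundle:
U(A) = 114.
U(B) = 190.
U(C) = 210.
Highest utility is C, so C ≻ B ≻ A.

Bundle C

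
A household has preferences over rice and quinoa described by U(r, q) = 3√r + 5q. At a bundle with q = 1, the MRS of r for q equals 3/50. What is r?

r = 25

MU_r = 3/(2√r), MU_q = 5.
MRS = 3/(2√r) ÷ 5.
MRS depends only on r: 0.3/√r = 3/50 ⇒ √r = 0.3/(3/50) = 5 ⇒ r = 25.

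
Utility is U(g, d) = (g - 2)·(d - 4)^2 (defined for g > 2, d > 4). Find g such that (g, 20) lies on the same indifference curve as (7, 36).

U(7, 36) = 5120.
Set U(g, 20) = 5120 and solve.
With d = 20: (20 − 4)^2 = 256, so (g − 2) = 5120/256 = 20.
So g = 2 + 20 = 22.
Check: U(22, 20) = 5120.

g = 22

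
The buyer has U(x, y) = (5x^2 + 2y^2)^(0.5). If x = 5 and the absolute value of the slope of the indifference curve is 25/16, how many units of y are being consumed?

y = 8

For CES with ρ = 2, MRS = (5/2)·(y/x)^(-1).
Setting (5/2)·(y/5)^(-1) = 25/16 gives (y/5)^(-1) = 0.625, so y/5 = 1.6 and y = 8.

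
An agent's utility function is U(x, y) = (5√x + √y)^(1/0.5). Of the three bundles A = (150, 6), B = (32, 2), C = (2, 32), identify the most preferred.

Evaluate utility at each bundle:
U(A) = 4056.000.
U(B) = 882.000.
U(C) = 162.000.
Highest utility is A, so A ≻ B ≻ C.

Bundle A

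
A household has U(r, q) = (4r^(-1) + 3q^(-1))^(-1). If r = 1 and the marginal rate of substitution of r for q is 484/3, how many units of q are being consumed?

For CES with ρ = -1, MRS = (4/3)·(q/r)^2.
Setting (4/3)·(q/1)^2 = 484/3 gives (q/1)^2 = 121, so q/1 = 11 and q = 11.

q = 11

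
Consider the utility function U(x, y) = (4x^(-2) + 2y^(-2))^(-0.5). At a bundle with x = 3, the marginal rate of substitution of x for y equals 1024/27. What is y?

y = 8

For CES with ρ = -2, MRS = (4/2)·(y/x)^3.
Setting (4/2)·(y/3)^3 = 1024/27 gives (y/3)^3 = 512/27, so y/3 = 8/3 and y = 8.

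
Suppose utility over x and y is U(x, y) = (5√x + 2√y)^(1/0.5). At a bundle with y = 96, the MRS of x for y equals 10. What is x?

For CES with ρ = 0.5, MRS = (5/2)·√(y/x).
Setting (5/2)·√(96/x) = 10 gives √(96/x) = 4, so 96/x = 16 and x = 6.

x = 6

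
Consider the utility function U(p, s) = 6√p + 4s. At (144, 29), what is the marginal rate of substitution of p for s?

MU_p = 6/(2√p), MU_s = 4.
MRS = 6/(2√p) ÷ 4.
At (144, 29): MRS = 1/16.
That is, one extra unit of p is worth 1/16 units of s at the margin.

MRS = 1/16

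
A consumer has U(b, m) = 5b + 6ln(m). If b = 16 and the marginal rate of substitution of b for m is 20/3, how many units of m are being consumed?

MU_b = 5, MU_m = 6/m.
MRS = 5 ÷ (6/m).
MRS depends only on m: (5/6)·m = 20/3 ⇒ m = (20/3)/(5/6) = 8.

m = 8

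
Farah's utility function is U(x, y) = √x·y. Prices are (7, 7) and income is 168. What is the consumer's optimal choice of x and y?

MU_x = 0.5·x^(-0.5)·y and MU_y = √x.
MRS = MU_x/MU_y = (0.5)·y/x.
Tangency: set MRS = p_x/p_y = 7/7 = 1.
So (0.5)·y/x = 1, i.e. y = 2·x.
Substitute into the budget 7·x + 7·y = 168: 21·x = 168, so x* = 8.
Then y* = 2·8 = 16.

x* = 8, y* = 16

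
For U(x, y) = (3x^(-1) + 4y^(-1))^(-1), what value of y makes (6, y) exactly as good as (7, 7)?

U depends on (x, y) only through S = 3x^(-1) + 4y^(-1), so equal utility means equal S. At (7, 7): S = 1.
With x = 6: 3·6^(-1) = 0.5, so 4y^(-1) = 1 − 0.5 = 0.5, i.e. y^(-1) = 0.125.
Hence y = 1/0.125 = 8.
Check: U(6, 8) = 1.

y = 8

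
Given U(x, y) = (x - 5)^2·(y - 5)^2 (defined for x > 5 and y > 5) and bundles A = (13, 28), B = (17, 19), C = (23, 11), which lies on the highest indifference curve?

Evaluate utility at each bundle:
U(A) = 33856.
U(B) = 28224.
U(C) = 11664.
Highest utility is A, so A ≻ B ≻ C.

Bundle A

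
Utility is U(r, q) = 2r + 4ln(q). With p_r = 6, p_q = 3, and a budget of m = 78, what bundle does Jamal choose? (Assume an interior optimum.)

MU_r = 2, MU_q = 4/q.
MRS = 2 ÷ (4/q).
Tangency: set MRS = p_r/p_q = 6/3 = 2.
MRS depends only on q: 0.5·q = 2 ⇒ q* = 2/0.5 = 4.
From the budget, 6·r = 78 − 3·4 = 66, so r* = 11.

r* = 11, q* = 4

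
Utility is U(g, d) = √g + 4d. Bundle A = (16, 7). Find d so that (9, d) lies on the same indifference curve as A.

d = 7.25

U(16, 7) = 32.
Set U(9, d) = 32 and solve.
With g = 9: √9 = 3, so 4d = 32 − 3 = 29 and d = 7.25.
Check: U(9, 7.25) = 32.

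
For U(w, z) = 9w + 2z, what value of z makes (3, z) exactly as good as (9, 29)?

U(9, 29) = 139.
Set U(3, z) = 139 and solve.
9·3 + 2z = 139 ⇒ 2z = 112 ⇒ z = 56.
Check: U(3, 56) = 139.

z = 56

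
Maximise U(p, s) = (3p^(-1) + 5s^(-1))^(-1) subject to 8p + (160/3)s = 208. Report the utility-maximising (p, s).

p* = 6, s* = 3

For CES with ρ = -1, MRS = (3/5)·(s/p)^2.
Tangency: set MRS = p_p/p_s = 8/(160/3) = 0.15.
So (s/p)^2 = 0.25; taking the square root, s/p = 0.5, i.e. s = 0.5·p.
Substitute into the budget 8·p + (160/3)·s = 208: (104/3)·p = 208, so p* = 6 and s* = 0.5·6 = 3.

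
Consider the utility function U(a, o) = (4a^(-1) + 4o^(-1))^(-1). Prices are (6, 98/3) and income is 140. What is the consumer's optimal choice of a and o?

For CES with ρ = -1, MRS = (o/a)^2.
Tangency: set MRS = p_a/p_o = 6/(98/3) = 9/49.
So (o/a)^2 = 9/49; taking the square root, o/a = 3/7, i.e. o = (3/7)·a.
Substitute into the budget 6·a + (98/3)·o = 140: 20·a = 140, so a* = 7 and o* = (3/7)·7 = 3.

a* = 7, o* = 3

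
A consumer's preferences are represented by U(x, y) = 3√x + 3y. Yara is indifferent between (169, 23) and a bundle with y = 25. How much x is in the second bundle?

x = 121

U(169, 23) = 108.
Set U(x, 25) = 108 and solve.
With y = 25: 3√x = 108 − 3·25 = 33, so √x = 11 and x = 121.
Check: U(121, 25) = 108.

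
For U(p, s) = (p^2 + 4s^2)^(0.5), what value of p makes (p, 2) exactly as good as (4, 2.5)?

U depends on (p, s) only through S = p^2 + 4s^2, so equal utility means equal S. At (4, 2.5): S = 41.
With s = 2: 4·2^2 = 16, so p^2 = 41 − 16 = 25.
Hence p = √25 = 5.
Check: U(5, 2) = 6.4031.

p = 5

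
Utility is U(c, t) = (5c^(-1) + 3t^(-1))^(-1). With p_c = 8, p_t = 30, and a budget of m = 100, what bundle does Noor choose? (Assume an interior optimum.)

c* = 5, t* = 2

For CES with ρ = -1, MRS = (5/3)·(t/c)^2.
Tangency: set MRS = p_c/p_t = 8/30 = 4/15.
So (t/c)^2 = 4/25; taking the square root, t/c = 0.4, i.e. t = 0.4·c.
Substitute into the budget 8·c + 30·t = 100: 20·c = 100, so c* = 5 and t* = 0.4·5 = 2.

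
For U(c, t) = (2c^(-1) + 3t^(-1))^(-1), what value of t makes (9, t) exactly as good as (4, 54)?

t = 9

U depends on (c, t) only through S = 2c^(-1) + 3t^(-1), so equal utility means equal S. At (4, 54): S = 5/9.
With c = 9: 2·9^(-1) = 2/9, so 3t^(-1) = 5/9 − 2/9 = 1/3, i.e. t^(-1) = 1/9.
Hence t = 1/(1/9) = 9.
Check: U(9, 9) = 1.8.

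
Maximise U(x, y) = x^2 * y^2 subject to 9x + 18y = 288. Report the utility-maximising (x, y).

x* = 16, y* = 8

MU_x = 2·x·y^2 and MU_y = 2·x^2·y.
MRS = MU_x/MU_y = y/x.
Tangency: set MRS = p_x/p_y = 9/18 = 0.5.
So y/x = 0.5, i.e. y = 0.5·x.
Substitute into the budget 9·x + 18·y = 288: 18·x = 288, so x* = 16.
Then y* = 0.5·16 = 8.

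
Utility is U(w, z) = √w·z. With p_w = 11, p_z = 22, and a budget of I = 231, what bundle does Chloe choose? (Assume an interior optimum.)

w* = 7, z* = 7

MU_w = 0.5·w^(-0.5)·z and MU_z = √w.
MRS = MU_w/MU_z = (0.5)·z/w.
Tangency: set MRS = p_w/p_z = 11/22 = 0.5.
So (0.5)·z/w = 0.5, i.e. z = w.
Substitute into the budget 11·w + 22·z = 231: 33·w = 231, so w* = 7.
Then z* = 7.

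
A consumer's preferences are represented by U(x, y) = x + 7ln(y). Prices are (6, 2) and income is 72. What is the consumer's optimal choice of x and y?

MU_x = 1, MU_y = 7/y.
MRS = 1 ÷ (7/y).
Tangency: set MRS = p_x/p_y = 6/2 = 3.
MRS depends only on y: (1/7)·y = 3 ⇒ y* = 3/(1/7) = 21.
From the budget, 6·x = 72 − 2·21 = 30, so x* = 5.

x* = 5, y* = 21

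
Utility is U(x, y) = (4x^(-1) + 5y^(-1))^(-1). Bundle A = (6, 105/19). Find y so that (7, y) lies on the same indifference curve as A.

y = 5

U depends on (x, y) only through S = 4x^(-1) + 5y^(-1), so equal utility means equal S. At (6, 105/19): S = 11/7.
With x = 7: 4·7^(-1) = 4/7, so 5y^(-1) = 11/7 − 4/7 = 1, i.e. y^(-1) = 0.2.
Hence y = 1/0.2 = 5.
Check: U(7, 5) = 0.6364.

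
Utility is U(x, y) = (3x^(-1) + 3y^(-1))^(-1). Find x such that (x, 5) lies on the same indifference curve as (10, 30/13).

U depends on (x, y) only through S = 3x^(-1) + 3y^(-1), so equal utility means equal S. At (10, 30/13): S = 1.6.
With y = 5: 3·5^(-1) = 0.6, so 3x^(-1) = 1.6 − 0.6 = 1, i.e. x^(-1) = 1/3.
Hence x = 1/(1/3) = 3.
Check: U(3, 5) = 0.625.

x = 3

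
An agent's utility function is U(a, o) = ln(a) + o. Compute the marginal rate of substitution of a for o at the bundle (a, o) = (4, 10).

MRS = 0.25

MU_a = 1/a, MU_o = 1.
MRS = 1/a ÷ 1.
At (4, 10): MRS = 0.25.
The indifference curve has slope −0.25 at this bundle.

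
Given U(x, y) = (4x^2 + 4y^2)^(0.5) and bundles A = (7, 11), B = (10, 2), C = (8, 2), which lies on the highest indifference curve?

Evaluate utility at each bundle:
U(A) = 26.077.
U(B) = 20.396.
U(C) = 16.492.
Highest utility is A, so A ≻ B ≻ C.

Bundle A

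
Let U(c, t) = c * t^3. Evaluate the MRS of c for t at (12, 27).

MU_c = t^3 and MU_t = 3·c·t^2.
MRS = MU_c/MU_t = (1/3)·t/c.
At (12, 27): MRS = 0.75.
So at (12, 27) the consumer would give up 0.75 units of t for one more unit of c.

MRS = 0.75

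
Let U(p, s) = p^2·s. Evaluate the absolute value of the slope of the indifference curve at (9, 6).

MU_p = 2·p·s and MU_s = p^2.
MRS = MU_p/MU_s = (2/1)·s/p.
At (9, 6): MRS = 4/3.
That is, one extra unit of p is worth 4/3 units of s at the margin.

MRS = 4/3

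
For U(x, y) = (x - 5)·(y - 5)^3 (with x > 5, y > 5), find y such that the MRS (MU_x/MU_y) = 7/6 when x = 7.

y = 12

MU_x = (y−5)^3, MU_y = 3·(x−5)·(y−5)^2.
MRS = (1/3)·(y−5)/(x−5).
Substitute x = 7: MRS = (y − 5)/6. Setting this equal to 7/6 gives y − 5 = (7/6)·6 = 7, so y = 12.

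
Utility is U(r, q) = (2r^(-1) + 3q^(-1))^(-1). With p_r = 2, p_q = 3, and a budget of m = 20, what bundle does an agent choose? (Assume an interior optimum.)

For CES with ρ = -1, MRS = (2/3)·(q/r)^2.
Tangency: set MRS = p_r/p_q = 2/3.
So (q/r)^2 = 1; taking the square root, q/r = 1, i.e. q = r.
Substitute into the budget 2·r + 3·q = 20: 5·r = 20, so r* = 4 and q* = 4.

r* = 4, q* = 4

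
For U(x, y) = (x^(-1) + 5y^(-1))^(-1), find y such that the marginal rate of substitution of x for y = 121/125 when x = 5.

y = 11

For CES with ρ = -1, MRS = (1/5)·(y/x)^2.
Setting (1/5)·(y/5)^2 = 121/125 gives (y/5)^2 = 121/25, so y/5 = 2.2 and y = 11.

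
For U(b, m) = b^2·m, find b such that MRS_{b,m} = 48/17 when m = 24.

b = 17

MU_b = 2·b·m and MU_m = b^2.
MRS = MU_b/MU_m = (2/1)·m/b.
Substitute m = 24: MRS = 48/b. Setting 48/b = 48/17 gives b = 48/(48/17) = 17.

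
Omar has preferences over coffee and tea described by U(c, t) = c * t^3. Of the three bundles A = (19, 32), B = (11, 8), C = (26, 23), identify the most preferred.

Evaluate utility at each bundle:
U(A) = 622592.
U(B) = 5632.
U(C) = 316342.
Highest utility is A, so A ≻ C ≻ B.

Bundle A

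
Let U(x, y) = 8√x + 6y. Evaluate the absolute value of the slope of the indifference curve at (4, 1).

MU_x = 8/(2√x), MU_y = 6.
MRS = 8/(2√x) ÷ 6.
At (4, 1): MRS = 1/3.
That is, one extra unit of x is worth 1/3 units of y at the margin.

MRS = 1/3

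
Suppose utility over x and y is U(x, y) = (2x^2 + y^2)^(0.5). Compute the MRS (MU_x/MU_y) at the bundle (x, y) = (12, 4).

MRS = 6

For CES with ρ = 2, MRS = (2/1)·(y/x)^(-1).
At (12, 4): MRS = 6.
So at (12, 4) the consumer would give up 6 units of y for one more unit of x.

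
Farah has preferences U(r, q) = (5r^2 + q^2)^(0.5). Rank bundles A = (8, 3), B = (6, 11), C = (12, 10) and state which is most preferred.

Bundle C

Evaluate utility at each bundle:
U(A) = 18.138.
U(B) = 17.349.
U(C) = 28.636.
Highest utility is C, so C ≻ A ≻ B.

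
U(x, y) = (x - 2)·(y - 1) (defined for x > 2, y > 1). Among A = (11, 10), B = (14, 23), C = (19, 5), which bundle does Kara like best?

Evaluate utility at each bundle:
U(A) = 81.
U(B) = 264.
U(C) = 68.
Highest utility is B, so B ≻ A ≻ C.

Bundle B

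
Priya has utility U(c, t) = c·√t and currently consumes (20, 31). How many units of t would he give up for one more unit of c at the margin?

MU_c = √t and MU_t = 0.5·c·t^(-0.5).
MRS = MU_c/MU_t = (2)·t/c.
At (20, 31): MRS = 3.1.
So at (20, 31) the consumer would give up 3.1 units of t for one more unit of c.

MRS = 3.1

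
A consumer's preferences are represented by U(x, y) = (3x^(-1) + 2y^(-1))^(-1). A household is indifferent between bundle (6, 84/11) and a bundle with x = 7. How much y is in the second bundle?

U depends on (x, y) only through S = 3x^(-1) + 2y^(-1), so equal utility means equal S. At (6, 84/11): S = 16/21.
With x = 7: 3·7^(-1) = 3/7, so 2y^(-1) = 16/21 − 3/7 = 1/3, i.e. y^(-1) = 1/6.
Hence y = 1/(1/6) = 6.
Check: U(7, 6) = 1.3125.

y = 6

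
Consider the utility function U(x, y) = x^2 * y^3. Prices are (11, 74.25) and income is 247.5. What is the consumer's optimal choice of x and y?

MU_x = 2·x·y^3 and MU_y = 3·x^2·y^2.
MRS = MU_x/MU_y = (2/3)·y/x.
Tangency: set MRS = p_x/p_y = 11/74.25 = 4/27.
So (2/3)·y/x = 4/27, i.e. y = (2/9)·x.
Substitute into the budget 11·x + 74.25·y = 247.5: 27.5·x = 247.5, so x* = 9.
Then y* = (2/9)·9 = 2.

x* = 9, y* = 2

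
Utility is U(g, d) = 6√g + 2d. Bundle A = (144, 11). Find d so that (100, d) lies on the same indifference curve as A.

U(144, 11) = 94.
Set U(100, d) = 94 and solve.
With g = 100: √100 = 10, so 2d = 94 − 6·10 = 34 and d = 17.
Check: U(100, 17) = 94.

d = 17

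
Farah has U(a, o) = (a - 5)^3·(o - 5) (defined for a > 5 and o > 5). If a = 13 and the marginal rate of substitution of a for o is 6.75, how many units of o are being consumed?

o = 23

MU_a = 3·(a−5)^2·(o−5), MU_o = (a−5)^3.
MRS = (3/1)·(o−5)/(a−5).
Substitute a = 13: MRS = (o − 5)/(8/3). Setting this equal to 6.75 gives o − 5 = 6.75·(8/3) = 18, so o = 23.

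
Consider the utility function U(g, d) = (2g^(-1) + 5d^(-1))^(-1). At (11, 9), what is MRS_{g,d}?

MRS = 162/605

For CES with ρ = -1, MRS = (2/5)·(d/g)^2.
At (11, 9): MRS = 162/605.
That is, one extra unit of g is worth 162/605 units of d at the margin.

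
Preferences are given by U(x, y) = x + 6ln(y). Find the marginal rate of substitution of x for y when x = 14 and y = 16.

MRS = 8/3

MU_x = 1, MU_y = 6/y.
MRS = 1 ÷ (6/y).
At (14, 16): MRS = 8/3.
That is, one extra unit of x is worth 8/3 units of y at the margin.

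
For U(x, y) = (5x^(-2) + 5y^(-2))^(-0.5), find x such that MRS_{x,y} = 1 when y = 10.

x = 10

For CES with ρ = -2, MRS = (y/x)^3.
Setting (10/x)^3 = 1 gives 10/x = 1 and x = 10.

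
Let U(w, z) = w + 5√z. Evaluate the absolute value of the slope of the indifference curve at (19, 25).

MRS = 2

MU_w = 1, MU_z = 5/(2√z).
MRS = 1 ÷ (5/(2√z)).
At (19, 25): MRS = 2.
The indifference curve has slope −2 at this bundle.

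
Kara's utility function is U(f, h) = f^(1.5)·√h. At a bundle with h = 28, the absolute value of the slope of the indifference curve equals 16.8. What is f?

MU_f = 1.5·√f·√h and MU_h = 0.5·f^(1.5)·h^(-0.5).
MRS = MU_f/MU_h = (3)·h/f.
Substitute h = 28: MRS = 84/f. Setting 84/f = 16.8 gives f = 84/16.8 = 5.

f = 5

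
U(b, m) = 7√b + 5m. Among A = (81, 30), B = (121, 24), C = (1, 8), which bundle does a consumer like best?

Bundle A

Evaluate utility at each bundle:
U(A) = 213.000.
U(B) = 197.000.
U(C) = 47.000.
Highest utility is A, so A ≻ B ≻ C.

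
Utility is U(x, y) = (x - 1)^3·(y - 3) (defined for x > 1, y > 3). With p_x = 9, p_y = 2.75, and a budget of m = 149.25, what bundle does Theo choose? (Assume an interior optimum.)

MU_x = 3·(x−1)^2·(y−3), MU_y = (x−1)^3.
MRS = (3/1)·(y−3)/(x−1).
Tangency: set MRS = p_x/p_y = 9/2.75 = 36/11.
So (3/1)·(y − 3)/(x − 1) = 36/11, i.e. (y − 3) = (12/11)·(x − 1).
Rewrite the budget in excess-of-subsistence terms: 9·(x − 1) + 2.75·(y − 3) = 149.25 − 9·1 − 2.75·3 = 132.
Substituting, 12·(x − 1) = 132, so x − 1 = 11 and x* = 12.
Then y − 3 = (12/11)·11 = 12, so y* = 15.

x* = 12, y* = 15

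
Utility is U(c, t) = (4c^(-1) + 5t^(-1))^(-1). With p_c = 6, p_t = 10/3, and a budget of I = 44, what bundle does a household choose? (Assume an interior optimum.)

c* = 4, t* = 6

For CES with ρ = -1, MRS = (4/5)·(t/c)^2.
Tangency: set MRS = p_c/p_t = 6/(10/3) = 1.8.
So (t/c)^2 = 2.25; taking the square root, t/c = 1.5, i.e. t = 1.5·c.
Substitute into the budget 6·c + (10/3)·t = 44: 11·c = 44, so c* = 4 and t* = 1.5·4 = 6.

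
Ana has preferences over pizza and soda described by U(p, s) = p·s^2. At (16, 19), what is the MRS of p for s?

MRS = 19/32

MU_p = s^2 and MU_s = 2·p·s.
MRS = MU_p/MU_s = (1/2)·s/p.
At (16, 19): MRS = 19/32.
That is, one extra unit of p is worth 19/32 units of s at the margin.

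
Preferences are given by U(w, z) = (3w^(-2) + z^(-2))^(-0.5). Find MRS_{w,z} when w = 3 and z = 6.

For CES with ρ = -2, MRS = (3/1)·(z/w)^3.
At (3, 6): MRS = 24.
That is, one extra unit of w is worth 24 units of z at the margin.

MRS = 24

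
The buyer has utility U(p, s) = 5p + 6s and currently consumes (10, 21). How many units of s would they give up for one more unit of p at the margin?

MRS = 5/6

MU_p = 5, MU_s = 6, so MRS = 5/6 at every bundle.
At (10, 21): MRS = 5/6.
That is, one extra unit of p is worth 5/6 units of s at the margin.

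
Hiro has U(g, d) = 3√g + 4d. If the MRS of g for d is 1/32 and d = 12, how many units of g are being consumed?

g = 144

MU_g = 3/(2√g), MU_d = 4.
MRS = 3/(2√g) ÷ 4.
MRS depends only on g: 0.375/√g = 1/32 ⇒ √g = 0.375/(1/32) = 12 ⇒ g = 144.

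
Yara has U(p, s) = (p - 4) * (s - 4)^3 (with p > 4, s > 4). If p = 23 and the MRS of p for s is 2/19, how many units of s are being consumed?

MU_p = (s−4)^3, MU_s = 3·(p−4)·(s−4)^2.
MRS = (1/3)·(s−4)/(p−4).
Substitute p = 23: MRS = (s − 4)/57. Setting this equal to 2/19 gives s − 4 = (2/19)·57 = 6, so s = 10.

s = 10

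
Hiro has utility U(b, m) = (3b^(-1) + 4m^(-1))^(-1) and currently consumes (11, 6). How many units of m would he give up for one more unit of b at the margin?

MRS = 27/121

For CES with ρ = -1, MRS = (3/4)·(m/b)^2.
At (11, 6): MRS = 27/121.
That is, one extra unit of b is worth 27/121 units of m at the margin.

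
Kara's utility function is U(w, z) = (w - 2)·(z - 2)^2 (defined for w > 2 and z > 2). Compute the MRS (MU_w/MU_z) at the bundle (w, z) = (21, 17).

MRS = 15/38

MU_w = (z−2)^2, MU_z = 2·(w−2)·(z−2).
MRS = (1/2)·(z−2)/(w−2).
At (21, 17): MRS = 15/38.
The indifference curve has slope −15/38 at this bundle.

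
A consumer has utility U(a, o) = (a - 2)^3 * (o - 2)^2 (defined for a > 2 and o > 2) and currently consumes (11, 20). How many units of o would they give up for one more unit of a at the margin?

MRS = 3

MU_a = 3·(a−2)^2·(o−2)^2, MU_o = 2·(a−2)^3·(o−2).
MRS = (3/2)·(o−2)/(a−2).
At (11, 20): MRS = 3.
The indifference curve has slope −3 at this bundle.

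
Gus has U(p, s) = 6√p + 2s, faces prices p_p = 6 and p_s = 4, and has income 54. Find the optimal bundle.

p* = 1, s* = 12

MU_p = 6/(2√p), MU_s = 2.
MRS = 6/(2√p) ÷ 2.
Tangency: set MRS = p_p/p_s = 6/4 = 1.5.
MRS depends only on p: 1.5/√p = 1.5 ⇒ √p = 1.5/1.5 = 1 ⇒ p* = 1.
From the budget, 4·s = 54 − 6·1 = 48, so s* = 12.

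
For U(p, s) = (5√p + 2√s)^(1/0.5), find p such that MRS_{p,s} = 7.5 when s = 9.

p = 1

For CES with ρ = 0.5, MRS = (5/2)·√(s/p).
Setting (5/2)·√(9/p) = 7.5 gives √(9/p) = 3, so 9/p = 9 and p = 1.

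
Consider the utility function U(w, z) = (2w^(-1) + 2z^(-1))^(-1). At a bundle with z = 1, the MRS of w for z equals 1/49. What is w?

w = 7

For CES with ρ = -1, MRS = (z/w)^2.
Setting (1/w)^2 = 1/49 gives 1/w = 1/7 and w = 7.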